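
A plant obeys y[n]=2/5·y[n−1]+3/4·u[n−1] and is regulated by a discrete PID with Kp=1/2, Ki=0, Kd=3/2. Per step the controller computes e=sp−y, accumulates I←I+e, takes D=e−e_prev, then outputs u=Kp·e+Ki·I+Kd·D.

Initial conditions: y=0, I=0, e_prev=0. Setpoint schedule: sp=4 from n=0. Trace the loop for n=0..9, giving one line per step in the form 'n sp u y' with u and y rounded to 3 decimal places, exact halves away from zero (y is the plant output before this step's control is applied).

0 4 8.000 0.000
1 4 -10.000 6.000
2 4 21.200 -5.100
3 4 -33.370 13.860
4 4 61.757 -19.484
5 4 -104.274 38.524
6 4 185.378 -62.796
7 4 -320.024 113.915
8 4 561.777 -194.452
9 4 -976.781 343.552

(exact arithmetic carried between steps; '≈' marks a value shown rounded to 6 d.p. or computed from one; I and e_prev carry over from the previous line; the table rounds u and y to 3 d.p., halves away from zero)
n=0: y=0, sp=4, e=sp−y=4; I=4, D=e−e_prev=4; u=1/2·4+0·4+3/2·4=8; next y=2/5·0+3/4·8=6
n=1: y=6, sp=4, e=sp−y=-2; I=2, D=e−e_prev=-6; u=1/2·(-2)+0·2+3/2·(-6)=-10; next y=2/5·6+3/4·(-10)=-5.1
n=2: y=-5.1, sp=4, e=sp−y=9.1; I=11.1, D=e−e_prev=11.1; u=1/2·9.1+0·11.1+3/2·11.1=21.2; next y=2/5·(-5.1)+3/4·21.2=13.86
n=3: y=13.86, sp=4, e=sp−y=-9.86; I=1.24, D=e−e_prev=-18.96; u=1/2·(-9.86)+0·1.24+3/2·(-18.96)=-33.37; next y=2/5·13.86+3/4·(-33.37)=-19.4835
n=4: y=-19.4835, sp=4, e=sp−y=23.4835; I=24.7235, D=e−e_prev=33.3435; u=1/2·23.4835+0·24.7235+3/2·33.3435=61.757; next y=2/5·(-19.4835)+3/4·61.757=38.52435
n=5: y=38.52435, sp=4, e=sp−y=-34.52435; I=-9.80085, D=e−e_prev=-58.00785; u=1/2·(-34.52435)+0·(-9.80085)+3/2·(-58.00785)=-104.27395; next y=2/5·38.52435+3/4·(-104.27395)≈-62.795723
n=6: y≈-62.795723, sp=4, e=sp−y≈66.795723; I≈56.994873, D=e−e_prev≈101.320073; u=1/2·66.795723+0·56.994873+3/2·101.320073≈185.37797; next y=2/5·(-62.795723)+3/4·185.37797≈113.915189
n=7: y≈113.915189, sp=4, e=sp−y≈-109.915189; I≈-52.920316, D=e−e_prev≈-176.710911; u=1/2·(-109.915189)+0·(-52.920316)+3/2·(-176.710911)≈-320.023961; next y=2/5·113.915189+3/4·(-320.023961)≈-194.451895
n=8: y≈-194.451895, sp=4, e=sp−y≈198.451895; I≈145.531579, D=e−e_prev≈308.367084; u=1/2·198.451895+0·145.531579+3/2·308.367084≈561.776573; next y=2/5·(-194.451895)+3/4·561.776573≈343.551672
n=9: y≈343.551672, sp=4, e=sp−y≈-339.551672; I≈-194.020093, D=e−e_prev≈-538.003567; u=1/2·(-339.551672)+0·(-194.020093)+3/2·(-538.003567)≈-976.781186; next y=2/5·343.551672+3/4·(-976.781186)≈-595.165221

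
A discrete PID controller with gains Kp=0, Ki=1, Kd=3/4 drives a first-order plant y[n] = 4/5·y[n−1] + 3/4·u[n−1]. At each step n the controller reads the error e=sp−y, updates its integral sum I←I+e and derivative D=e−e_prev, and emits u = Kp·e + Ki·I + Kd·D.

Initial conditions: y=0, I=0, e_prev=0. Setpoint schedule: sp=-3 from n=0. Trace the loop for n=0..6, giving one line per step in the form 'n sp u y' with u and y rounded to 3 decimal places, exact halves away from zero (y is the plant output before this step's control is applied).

(exact arithmetic carried between steps; '≈' marks a value shown rounded to 6 d.p. or computed from one; I and e_prev carry over from the previous line; the table rounds u and y to 3 d.p., halves away from zero)
n=0: y=0, sp=-3, e=sp−y=-3; I=-3, D=e−e_prev=-3; u=0·(-3)+1·(-3)+3/4·(-3)=-5.25; next y=4/5·0+3/4·(-5.25)=-3.9375
n=1: y=-3.9375, sp=-3, e=sp−y=0.9375; I=-2.0625, D=e−e_prev=3.9375; u=0·0.9375+1·(-2.0625)+3/4·3.9375=0.890625; next y=4/5·(-3.9375)+3/4·0.890625≈-2.482031
n=2: y≈-2.482031, sp=-3, e=sp−y≈-0.517969; I≈-2.580469, D=e−e_prev≈-1.455469; u=0·(-0.517969)+1·(-2.580469)+3/4·(-1.455469)≈-3.672070; next y=4/5·(-2.482031)+3/4·(-3.672070)≈-4.739678
n=3: y≈-4.739678, sp=-3, e=sp−y≈1.739678; I≈-0.840791, D=e−e_prev≈2.257646; u=0·1.739678+1·(-0.840791)+3/4·2.257646≈0.852444; next y=4/5·(-4.739678)+3/4·0.852444≈-3.152409
n=4: y≈-3.152409, sp=-3, e=sp−y≈0.152409; I≈-0.688382, D=e−e_prev≈-1.587268; u=0·0.152409+1·(-0.688382)+3/4·(-1.587268)≈-1.878833; next y=4/5·(-3.152409)+3/4·(-1.878833)≈-3.931052
n=5: y≈-3.931052, sp=-3, e=sp−y≈0.931052; I≈0.242671, D=e−e_prev≈0.778643; u=0·0.931052+1·0.242671+3/4·0.778643≈0.826653; next y=4/5·(-3.931052)+3/4·0.826653≈-2.524852
n=6: y≈-2.524852, sp=-3, e=sp−y≈-0.475148; I≈-0.232477, D=e−e_prev≈-1.406200; u=0·(-0.475148)+1·(-0.232477)+3/4·(-1.406200)≈-1.287127; next y=4/5·(-2.524852)+3/4·(-1.287127)≈-2.985227

0 -3 -5.250 0.000
1 -3 0.891 -3.938
2 -3 -3.672 -2.482
3 -3 0.852 -4.740
4 -3 -1.879 -3.152
5 -3 0.827 -3.931
6 -3 -1.287 -2.525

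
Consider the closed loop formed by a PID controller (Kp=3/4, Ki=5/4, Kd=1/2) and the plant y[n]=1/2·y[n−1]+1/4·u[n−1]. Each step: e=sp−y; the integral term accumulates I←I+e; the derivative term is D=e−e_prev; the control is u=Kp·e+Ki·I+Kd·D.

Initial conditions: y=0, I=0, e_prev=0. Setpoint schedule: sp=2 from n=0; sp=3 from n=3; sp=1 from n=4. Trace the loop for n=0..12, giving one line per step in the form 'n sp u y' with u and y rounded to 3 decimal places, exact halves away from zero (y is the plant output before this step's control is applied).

0 2 5.000 0.000
1 2 3.375 1.250
2 2 4.391 1.469
3 3 6.756 1.832
4 1 0.965 2.605
5 1 2.998 1.544
6 1 1.844 1.521
7 1 1.930 1.222
8 1 1.824 1.093
9 1 1.870 1.003
10 1 1.906 0.969
11 1 1.948 0.961
12 1 1.976 0.967

(exact arithmetic carried between steps; '≈' marks a value shown rounded to 6 d.p. or computed from one; I and e_prev carry over from the previous line; the table rounds u and y to 3 d.p., halves away from zero)
n=0: y=0, sp=2, e=sp−y=2; I=2, D=e−e_prev=2; u=3/4·2+5/4·2+1/2·2=5; next y=1/2·0+1/4·5=1.25
n=1: y=1.25, sp=2, e=sp−y=0.75; I=2.75, D=e−e_prev=-1.25; u=3/4·0.75+5/4·2.75+1/2·(-1.25)=3.375; next y=1/2·1.25+1/4·3.375=1.46875
n=2: y=1.46875, sp=2, e=sp−y=0.53125; I=3.28125, D=e−e_prev=-0.21875; u=3/4·0.53125+5/4·3.28125+1/2·(-0.21875)=4.390625; next y=1/2·1.46875+1/4·4.390625≈1.832031
n=3: y≈1.832031, sp=3, e=sp−y≈1.167969; I≈4.449219, D=e−e_prev≈0.636719; u=3/4·1.167969+5/4·4.449219+1/2·0.636719≈6.755859; next y=1/2·1.832031+1/4·6.755859≈2.604980
n=4: y≈2.604980, sp=1, e=sp−y≈-1.604980; I≈2.844238, D=e−e_prev≈-2.772949; u=3/4·(-1.604980)+5/4·2.844238+1/2·(-2.772949)≈0.965088; next y=1/2·2.604980+1/4·0.965088≈1.543762
n=5: y≈1.543762, sp=1, e=sp−y≈-0.543762; I≈2.300476, D=e−e_prev≈1.061218; u=3/4·(-0.543762)+5/4·2.300476+1/2·1.061218≈2.998383; next y=1/2·1.543762+1/4·2.998383≈1.521477
n=6: y≈1.521477, sp=1, e=sp−y≈-0.521477; I≈1.778999, D=e−e_prev≈0.022285; u=3/4·(-0.521477)+5/4·1.778999+1/2·0.022285≈1.843784; next y=1/2·1.521477+1/4·1.843784≈1.221684
n=7: y≈1.221684, sp=1, e=sp−y≈-0.221684; I≈1.557315, D=e−e_prev≈0.299792; u=3/4·(-0.221684)+5/4·1.557315+1/2·0.299792≈1.930276; next y=1/2·1.221684+1/4·1.930276≈1.093411
n=8: y≈1.093411, sp=1, e=sp−y≈-0.093411; I≈1.463904, D=e−e_prev≈0.128273; u=3/4·(-0.093411)+5/4·1.463904+1/2·0.128273≈1.823958; next y=1/2·1.093411+1/4·1.823958≈1.002695
n=9: y≈1.002695, sp=1, e=sp−y≈-0.002695; I≈1.461209, D=e−e_prev≈0.090716; u=3/4·(-0.002695)+5/4·1.461209+1/2·0.090716≈1.869847; next y=1/2·1.002695+1/4·1.869847≈0.968809
n=10: y≈0.968809, sp=1, e=sp−y≈0.031191; I≈1.492399, D=e−e_prev≈0.033886; u=3/4·0.031191+5/4·1.492399+1/2·0.033886≈1.905835; next y=1/2·0.968809+1/4·1.905835≈0.960863
n=11: y≈0.960863, sp=1, e=sp−y≈0.039137; I≈1.531536, D=e−e_prev≈0.007946; u=3/4·0.039137+5/4·1.531536+1/2·0.007946≈1.947745; next y=1/2·0.960863+1/4·1.947745≈0.967368
n=12: y≈0.967368, sp=1, e=sp−y≈0.032632; I≈1.564168, D=e−e_prev≈-0.006505; u=3/4·0.032632+5/4·1.564168+1/2·(-0.006505)≈1.976431; next y=1/2·0.967368+1/4·1.976431≈0.977792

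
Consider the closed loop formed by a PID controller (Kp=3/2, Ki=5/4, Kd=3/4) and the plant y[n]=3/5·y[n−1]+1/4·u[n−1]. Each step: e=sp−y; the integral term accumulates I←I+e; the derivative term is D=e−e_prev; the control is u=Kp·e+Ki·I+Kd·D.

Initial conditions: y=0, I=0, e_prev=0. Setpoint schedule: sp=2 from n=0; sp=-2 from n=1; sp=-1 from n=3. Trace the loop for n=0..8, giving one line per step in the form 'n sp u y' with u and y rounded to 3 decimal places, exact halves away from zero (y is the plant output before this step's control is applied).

(exact arithmetic carried between steps; '≈' marks a value shown rounded to 6 d.p. or computed from one; I and e_prev carry over from the previous line; the table rounds u and y to 3 d.p., halves away from zero)
n=0: y=0, sp=2, e=sp−y=2; I=2, D=e−e_prev=2; u=3/2·2+5/4·2+3/4·2=7; next y=3/5·0+1/4·7=1.75
n=1: y=1.75, sp=-2, e=sp−y=-3.75; I=-1.75, D=e−e_prev=-5.75; u=3/2·(-3.75)+5/4·(-1.75)+3/4·(-5.75)=-12.125; next y=3/5·1.75+1/4·(-12.125)=-1.98125
n=2: y=-1.98125, sp=-2, e=sp−y=-0.01875; I=-1.76875, D=e−e_prev=3.73125; u=3/2·(-0.01875)+5/4·(-1.76875)+3/4·3.73125=0.559375; next y=3/5·(-1.98125)+1/4·0.559375≈-1.048906
n=3: y≈-1.048906, sp=-1, e=sp−y≈0.048906; I≈-1.719844, D=e−e_prev≈0.067656; u=3/2·0.048906+5/4·(-1.719844)+3/4·0.067656≈-2.025703; next y=3/5·(-1.048906)+1/4·(-2.025703)≈-1.135770
n=4: y≈-1.135770, sp=-1, e=sp−y≈0.135770; I≈-1.584074, D=e−e_prev≈0.086863; u=3/2·0.135770+5/4·(-1.584074)+3/4·0.086863≈-1.711291; next y=3/5·(-1.135770)+1/4·(-1.711291)≈-1.109284
n=5: y≈-1.109284, sp=-1, e=sp−y≈0.109284; I≈-1.474790, D=e−e_prev≈-0.026485; u=3/2·0.109284+5/4·(-1.474790)+3/4·(-0.026485)≈-1.699424; next y=3/5·(-1.109284)+1/4·(-1.699424)≈-1.090427
n=6: y≈-1.090427, sp=-1, e=sp−y≈0.090427; I≈-1.384363, D=e−e_prev≈-0.018858; u=3/2·0.090427+5/4·(-1.384363)+3/4·(-0.018858)≈-1.608957; next y=3/5·(-1.090427)+1/4·(-1.608957)≈-1.056495
n=7: y≈-1.056495, sp=-1, e=sp−y≈0.056495; I≈-1.327868, D=e−e_prev≈-0.033931; u=3/2·0.056495+5/4·(-1.327868)+3/4·(-0.033931)≈-1.600540; next y=3/5·(-1.056495)+1/4·(-1.600540)≈-1.034032
n=8: y≈-1.034032, sp=-1, e=sp−y≈0.034032; I≈-1.293835, D=e−e_prev≈-0.022463; u=3/2·0.034032+5/4·(-1.293835)+3/4·(-0.022463)≈-1.583093; next y=3/5·(-1.034032)+1/4·(-1.583093)≈-1.016193

0 2 7.000 0.000
1 -2 -12.125 1.750
2 -2 0.559 -1.981
3 -1 -2.026 -1.049
4 -1 -1.711 -1.136
5 -1 -1.699 -1.109
6 -1 -1.609 -1.090
7 -1 -1.601 -1.056
8 -1 -1.583 -1.034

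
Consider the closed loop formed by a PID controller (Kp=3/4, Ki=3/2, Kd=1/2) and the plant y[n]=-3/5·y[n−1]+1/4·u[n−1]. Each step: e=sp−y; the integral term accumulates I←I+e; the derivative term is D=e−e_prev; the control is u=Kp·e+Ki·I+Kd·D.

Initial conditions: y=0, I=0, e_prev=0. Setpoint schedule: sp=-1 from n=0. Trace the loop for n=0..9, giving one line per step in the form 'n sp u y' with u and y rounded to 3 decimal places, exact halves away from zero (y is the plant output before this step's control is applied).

(exact arithmetic carried between steps; '≈' marks a value shown rounded to 6 d.p. or computed from one; I and e_prev carry over from the previous line; the table rounds u and y to 3 d.p., halves away from zero)
n=0: y=0, sp=-1, e=sp−y=-1; I=-1, D=e−e_prev=-1; u=3/4·(-1)+3/2·(-1)+1/2·(-1)=-2.75; next y=-3/5·0+1/4·(-2.75)=-0.6875
n=1: y=-0.6875, sp=-1, e=sp−y=-0.3125; I=-1.3125, D=e−e_prev=0.6875; u=3/4·(-0.3125)+3/2·(-1.3125)+1/2·0.6875=-1.859375; next y=-3/5·(-0.6875)+1/4·(-1.859375)≈-0.052344
n=2: y≈-0.052344, sp=-1, e=sp−y≈-0.947656; I≈-2.260156, D=e−e_prev≈-0.635156; u=3/4·(-0.947656)+3/2·(-2.260156)+1/2·(-0.635156)≈-4.418555; next y=-3/5·(-0.052344)+1/4·(-4.418555)≈-1.073232
n=3: y≈-1.073232, sp=-1, e=sp−y≈0.073232; I≈-2.186924, D=e−e_prev≈1.020889; u=3/4·0.073232+3/2·(-2.186924)+1/2·1.020889≈-2.715017; next y=-3/5·(-1.073232)+1/4·(-2.715017)≈-0.034815
n=4: y≈-0.034815, sp=-1, e=sp−y≈-0.965185; I≈-3.152109, D=e−e_prev≈-1.038418; u=3/4·(-0.965185)+3/2·(-3.152109)+1/2·(-1.038418)≈-5.971261; next y=-3/5·(-0.034815)+1/4·(-5.971261)≈-1.471926
n=5: y≈-1.471926, sp=-1, e=sp−y≈0.471926; I≈-2.680183, D=e−e_prev≈1.437112; u=3/4·0.471926+3/2·(-2.680183)+1/2·1.437112≈-2.947773; next y=-3/5·(-1.471926)+1/4·(-2.947773)≈0.146213
n=6: y≈0.146213, sp=-1, e=sp−y≈-1.146213; I≈-3.826395, D=e−e_prev≈-1.618139; u=3/4·(-1.146213)+3/2·(-3.826395)+1/2·(-1.618139)≈-7.408322; next y=-3/5·0.146213+1/4·(-7.408322)≈-1.939808
n=7: y≈-1.939808, sp=-1, e=sp−y≈0.939808; I≈-2.886587, D=e−e_prev≈2.086020; u=3/4·0.939808+3/2·(-2.886587)+1/2·2.086020≈-2.582015; next y=-3/5·(-1.939808)+1/4·(-2.582015)≈0.518381
n=8: y≈0.518381, sp=-1, e=sp−y≈-1.518381; I≈-4.404968, D=e−e_prev≈-2.458189; u=3/4·(-1.518381)+3/2·(-4.404968)+1/2·(-2.458189)≈-8.975333; next y=-3/5·0.518381+1/4·(-8.975333)≈-2.554862
n=9: y≈-2.554862, sp=-1, e=sp−y≈1.554862; I≈-2.850106, D=e−e_prev≈3.073243; u=3/4·1.554862+3/2·(-2.850106)+1/2·3.073243≈-1.572392; next y=-3/5·(-2.554862)+1/4·(-1.572392)≈1.139819

0 -1 -2.750 0.000
1 -1 -1.859 -0.688
2 -1 -4.419 -0.052
3 -1 -2.715 -1.073
4 -1 -5.971 -0.035
5 -1 -2.948 -1.472
6 -1 -7.408 0.146
7 -1 -2.582 -1.940
8 -1 -8.975 0.518
9 -1 -1.572 -2.555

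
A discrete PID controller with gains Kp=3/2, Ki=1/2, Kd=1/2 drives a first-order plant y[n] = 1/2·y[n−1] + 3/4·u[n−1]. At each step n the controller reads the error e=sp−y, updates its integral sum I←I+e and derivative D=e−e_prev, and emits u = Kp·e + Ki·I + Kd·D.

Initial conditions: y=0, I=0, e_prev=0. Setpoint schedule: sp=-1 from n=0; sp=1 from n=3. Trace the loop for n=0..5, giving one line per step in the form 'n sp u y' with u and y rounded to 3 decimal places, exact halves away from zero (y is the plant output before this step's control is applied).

0 -1 -2.500 0.000
1 -1 2.188 -1.875
2 -1 -4.758 0.703
3 1 10.479 -3.217
4 1 -14.042 6.251
5 1 22.209 -7.406

(exact arithmetic carried between steps; '≈' marks a value shown rounded to 6 d.p. or computed from one; I and e_prev carry over from the previous line; the table rounds u and y to 3 d.p., halves away from zero)
n=0: y=0, sp=-1, e=sp−y=-1; I=-1, D=e−e_prev=-1; u=3/2·(-1)+1/2·(-1)+1/2·(-1)=-2.5; next y=1/2·0+3/4·(-2.5)=-1.875
n=1: y=-1.875, sp=-1, e=sp−y=0.875; I=-0.125, D=e−e_prev=1.875; u=3/2·0.875+1/2·(-0.125)+1/2·1.875=2.1875; next y=1/2·(-1.875)+3/4·2.1875=0.703125
n=2: y=0.703125, sp=-1, e=sp−y=-1.703125; I=-1.828125, D=e−e_prev=-2.578125; u=3/2·(-1.703125)+1/2·(-1.828125)+1/2·(-2.578125)≈-4.757813; next y=1/2·0.703125+3/4·(-4.757813)≈-3.216797
n=3: y≈-3.216797, sp=1, e=sp−y≈4.216797; I≈2.388672, D=e−e_prev≈5.919922; u=3/2·4.216797+1/2·2.388672+1/2·5.919922≈10.479492; next y=1/2·(-3.216797)+3/4·10.479492≈6.251221
n=4: y≈6.251221, sp=1, e=sp−y≈-5.251221; I≈-2.862549, D=e−e_prev≈-9.468018; u=3/2·(-5.251221)+1/2·(-2.862549)+1/2·(-9.468018)≈-14.042114; next y=1/2·6.251221+3/4·(-14.042114)≈-7.405975
n=5: y≈-7.405975, sp=1, e=sp−y≈8.405975; I≈5.543427, D=e−e_prev≈13.657196; u=3/2·8.405975+1/2·5.543427+1/2·13.657196≈22.209274; next y=1/2·(-7.405975)+3/4·22.209274≈12.953968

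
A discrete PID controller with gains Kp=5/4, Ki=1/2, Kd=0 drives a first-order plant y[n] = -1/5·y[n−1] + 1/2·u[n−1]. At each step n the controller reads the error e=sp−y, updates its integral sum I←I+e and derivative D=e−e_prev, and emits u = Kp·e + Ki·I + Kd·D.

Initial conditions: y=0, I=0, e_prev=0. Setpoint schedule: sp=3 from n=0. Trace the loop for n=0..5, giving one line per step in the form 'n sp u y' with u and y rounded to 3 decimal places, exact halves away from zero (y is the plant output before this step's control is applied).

(exact arithmetic carried between steps; '≈' marks a value shown rounded to 6 d.p. or computed from one; I and e_prev carry over from the previous line; the table rounds u and y to 3 d.p., halves away from zero)
n=0: y=0, sp=3, e=sp−y=3; I=3, D=e−e_prev=3; u=5/4·3+1/2·3+0·3=5.25; next y=-1/5·0+1/2·5.25=2.625
n=1: y=2.625, sp=3, e=sp−y=0.375; I=3.375, D=e−e_prev=-2.625; u=5/4·0.375+1/2·3.375+0·(-2.625)=2.15625; next y=-1/5·2.625+1/2·2.15625=0.553125
n=2: y=0.553125, sp=3, e=sp−y=2.446875; I=5.821875, D=e−e_prev=2.071875; u=5/4·2.446875+1/2·5.821875+0·2.071875≈5.969531; next y=-1/5·0.553125+1/2·5.969531≈2.874141
n=3: y≈2.874141, sp=3, e=sp−y≈0.125859; I≈5.947734, D=e−e_prev≈-2.321016; u=5/4·0.125859+1/2·5.947734+0·(-2.321016)≈3.131191; next y=-1/5·2.874141+1/2·3.131191≈0.990768
n=4: y≈0.990768, sp=3, e=sp−y≈2.009232; I≈7.956967, D=e−e_prev≈1.883373; u=5/4·2.009232+1/2·7.956967+0·1.883373≈6.490024; next y=-1/5·0.990768+1/2·6.490024≈3.046858
n=5: y≈3.046858, sp=3, e=sp−y≈-0.046858; I≈7.910108, D=e−e_prev≈-2.056091; u=5/4·(-0.046858)+1/2·7.910108+0·(-2.056091)≈3.896481; next y=-1/5·3.046858+1/2·3.896481≈1.338869

0 3 5.250 0.000
1 3 2.156 2.625
2 3 5.970 0.553
3 3 3.131 2.874
4 3 6.490 0.991
5 3 3.896 3.047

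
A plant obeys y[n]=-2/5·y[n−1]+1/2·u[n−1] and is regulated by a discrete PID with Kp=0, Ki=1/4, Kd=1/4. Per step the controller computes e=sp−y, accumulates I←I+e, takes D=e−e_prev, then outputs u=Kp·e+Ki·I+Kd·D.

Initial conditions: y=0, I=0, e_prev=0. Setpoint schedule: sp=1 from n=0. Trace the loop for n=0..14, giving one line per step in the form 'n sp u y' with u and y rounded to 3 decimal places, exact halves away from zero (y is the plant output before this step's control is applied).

(exact arithmetic carried between steps; '≈' marks a value shown rounded to 6 d.p. or computed from one; I and e_prev carry over from the previous line; the table rounds u and y to 3 d.p., halves away from zero)
n=0: y=0, sp=1, e=sp−y=1; I=1, D=e−e_prev=1; u=0·1+1/4·1+1/4·1=0.5; next y=-2/5·0+1/2·0.5=0.25
n=1: y=0.25, sp=1, e=sp−y=0.75; I=1.75, D=e−e_prev=-0.25; u=0·0.75+1/4·1.75+1/4·(-0.25)=0.375; next y=-2/5·0.25+1/2·0.375=0.0875
n=2: y=0.0875, sp=1, e=sp−y=0.9125; I=2.6625, D=e−e_prev=0.1625; u=0·0.9125+1/4·2.6625+1/4·0.1625=0.70625; next y=-2/5·0.0875+1/2·0.70625=0.318125
n=3: y=0.318125, sp=1, e=sp−y=0.681875; I=3.344375, D=e−e_prev=-0.230625; u=0·0.681875+1/4·3.344375+1/4·(-0.230625)≈0.778438; next y=-2/5·0.318125+1/2·0.778438≈0.261969
n=4: y≈0.261969, sp=1, e=sp−y≈0.738031; I≈4.082406, D=e−e_prev≈0.056156; u=0·0.738031+1/4·4.082406+1/4·0.056156≈1.034641; next y=-2/5·0.261969+1/2·1.034641≈0.412533
n=5: y≈0.412533, sp=1, e=sp−y≈0.587467; I≈4.669873, D=e−e_prev≈-0.150564; u=0·0.587467+1/4·4.669873+1/4·(-0.150564)≈1.129827; next y=-2/5·0.412533+1/2·1.129827≈0.399901
n=6: y≈0.399901, sp=1, e=sp−y≈0.600099; I≈5.269973, D=e−e_prev≈0.012632; u=0·0.600099+1/4·5.269973+1/4·0.012632≈1.320651; next y=-2/5·0.399901+1/2·1.320651≈0.500365
n=7: y≈0.500365, sp=1, e=sp−y≈0.499635; I≈5.769607, D=e−e_prev≈-0.100465; u=0·0.499635+1/4·5.769607+1/4·(-0.100465)≈1.417286; next y=-2/5·0.500365+1/2·1.417286≈0.508497
n=8: y≈0.508497, sp=1, e=sp−y≈0.491503; I≈6.261111, D=e−e_prev≈-0.008131; u=0·0.491503+1/4·6.261111+1/4·(-0.008131)≈1.563245; next y=-2/5·0.508497+1/2·1.563245≈0.578224
n=9: y≈0.578224, sp=1, e=sp−y≈0.421776; I≈6.682887, D=e−e_prev≈-0.069727; u=0·0.421776+1/4·6.682887+1/4·(-0.069727)≈1.653290; next y=-2/5·0.578224+1/2·1.653290≈0.595355
n=10: y≈0.595355, sp=1, e=sp−y≈0.404645; I≈7.087532, D=e−e_prev≈-0.017132; u=0·0.404645+1/4·7.087532+1/4·(-0.017132)≈1.767600; next y=-2/5·0.595355+1/2·1.767600≈0.645658
n=11: y≈0.645658, sp=1, e=sp−y≈0.354342; I≈7.441874, D=e−e_prev≈-0.050302; u=0·0.354342+1/4·7.441874+1/4·(-0.050302)≈1.847893; next y=-2/5·0.645658+1/2·1.847893≈0.665683
n=12: y≈0.665683, sp=1, e=sp−y≈0.334317; I≈7.776190, D=e−e_prev≈-0.020026; u=0·0.334317+1/4·7.776190+1/4·(-0.020026)≈1.939041; next y=-2/5·0.665683+1/2·1.939041≈0.703247
n=13: y≈0.703247, sp=1, e=sp−y≈0.296753; I≈8.072943, D=e−e_prev≈-0.037564; u=0·0.296753+1/4·8.072943+1/4·(-0.037564)≈2.008845; next y=-2/5·0.703247+1/2·2.008845≈0.723123
n=14: y≈0.723123, sp=1, e=sp−y≈0.276877; I≈8.349820, D=e−e_prev≈-0.019876; u=0·0.276877+1/4·8.349820+1/4·(-0.019876)≈2.082486; next y=-2/5·0.723123+1/2·2.082486≈0.751994

0 1 0.500 0.000
1 1 0.375 0.250
2 1 0.706 0.088
3 1 0.778 0.318
4 1 1.035 0.262
5 1 1.130 0.413
6 1 1.321 0.400
7 1 1.417 0.500
8 1 1.563 0.508
9 1 1.653 0.578
10 1 1.768 0.595
11 1 1.848 0.646
12 1 1.939 0.666
13 1 2.009 0.703
14 1 2.082 0.723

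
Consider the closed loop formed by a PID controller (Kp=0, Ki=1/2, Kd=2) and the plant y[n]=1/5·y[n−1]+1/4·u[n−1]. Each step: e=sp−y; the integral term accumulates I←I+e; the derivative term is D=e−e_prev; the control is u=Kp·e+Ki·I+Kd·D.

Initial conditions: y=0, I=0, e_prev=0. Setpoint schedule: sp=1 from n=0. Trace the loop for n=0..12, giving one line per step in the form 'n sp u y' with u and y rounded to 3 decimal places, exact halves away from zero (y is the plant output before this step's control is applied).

(exact arithmetic carried between steps; '≈' marks a value shown rounded to 6 d.p. or computed from one; I and e_prev carry over from the previous line; the table rounds u and y to 3 d.p., halves away from zero)
n=0: y=0, sp=1, e=sp−y=1; I=1, D=e−e_prev=1; u=0·1+1/2·1+2·1=2.5; next y=1/5·0+1/4·2.5=0.625
n=1: y=0.625, sp=1, e=sp−y=0.375; I=1.375, D=e−e_prev=-0.625; u=0·0.375+1/2·1.375+2·(-0.625)=-0.5625; next y=1/5·0.625+1/4·(-0.5625)=-0.015625
n=2: y=-0.015625, sp=1, e=sp−y=1.015625; I=2.390625, D=e−e_prev=0.640625; u=0·1.015625+1/2·2.390625+2·0.640625≈2.476563; next y=1/5·(-0.015625)+1/4·2.476563≈0.616016
n=3: y≈0.616016, sp=1, e=sp−y≈0.383984; I≈2.774609, D=e−e_prev≈-0.631641; u=0·0.383984+1/2·2.774609+2·(-0.631641)≈0.124023; next y=1/5·0.616016+1/4·0.124023≈0.154209
n=4: y≈0.154209, sp=1, e=sp−y≈0.845791; I≈3.620400, D=e−e_prev≈0.461807; u=0·0.845791+1/2·3.620400+2·0.461807≈2.733813; next y=1/5·0.154209+1/4·2.733813≈0.714295
n=5: y≈0.714295, sp=1, e=sp−y≈0.285705; I≈3.906105, D=e−e_prev≈-0.560086; u=0·0.285705+1/2·3.906105+2·(-0.560086)≈0.832880; next y=1/5·0.714295+1/4·0.832880≈0.351079
n=6: y≈0.351079, sp=1, e=sp−y≈0.648921; I≈4.555026, D=e−e_prev≈0.363216; u=0·0.648921+1/2·4.555026+2·0.363216≈3.003945; next y=1/5·0.351079+1/4·3.003945≈0.821202
n=7: y≈0.821202, sp=1, e=sp−y≈0.178798; I≈4.733824, D=e−e_prev≈-0.470123; u=0·0.178798+1/2·4.733824+2·(-0.470123)≈1.426666; next y=1/5·0.821202+1/4·1.426666≈0.520907
n=8: y≈0.520907, sp=1, e=sp−y≈0.479093; I≈5.212917, D=e−e_prev≈0.300295; u=0·0.479093+1/2·5.212917+2·0.300295≈3.207049; next y=1/5·0.520907+1/4·3.207049≈0.905944
n=9: y≈0.905944, sp=1, e=sp−y≈0.094056; I≈5.306973, D=e−e_prev≈-0.385037; u=0·0.094056+1/2·5.306973+2·(-0.385037)≈1.883413; next y=1/5·0.905944+1/4·1.883413≈0.652042
n=10: y≈0.652042, sp=1, e=sp−y≈0.347958; I≈5.654931, D=e−e_prev≈0.253902; u=0·0.347958+1/2·5.654931+2·0.253902≈3.335269; next y=1/5·0.652042+1/4·3.335269≈0.964226
n=11: y≈0.964226, sp=1, e=sp−y≈0.035774; I≈5.690706, D=e−e_prev≈-0.312184; u=0·0.035774+1/2·5.690706+2·(-0.312184)≈2.220986; next y=1/5·0.964226+1/4·2.220986≈0.748092
n=12: y≈0.748092, sp=1, e=sp−y≈0.251908; I≈5.942614, D=e−e_prev≈0.216134; u=0·0.251908+1/2·5.942614+2·0.216134≈3.403575; next y=1/5·0.748092+1/4·3.403575≈1.000512

0 1 2.500 0.000
1 1 -0.563 0.625
2 1 2.477 -0.016
3 1 0.124 0.616
4 1 2.734 0.154
5 1 0.833 0.714
6 1 3.004 0.351
7 1 1.427 0.821
8 1 3.207 0.521
9 1 1.883 0.906
10 1 3.335 0.652
11 1 2.221 0.964
12 1 3.404 0.748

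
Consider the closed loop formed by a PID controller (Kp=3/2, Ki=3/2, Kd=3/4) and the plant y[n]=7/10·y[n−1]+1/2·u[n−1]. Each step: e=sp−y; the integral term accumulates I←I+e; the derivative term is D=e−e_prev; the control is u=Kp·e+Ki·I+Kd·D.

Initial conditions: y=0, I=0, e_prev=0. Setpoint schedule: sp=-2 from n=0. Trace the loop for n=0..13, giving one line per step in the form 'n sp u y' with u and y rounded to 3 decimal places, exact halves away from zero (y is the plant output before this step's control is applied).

0 -2 -7.500 0.000
1 -2 5.063 -3.750
2 -2 -8.836 -0.094
3 -2 7.509 -4.484
4 -2 -11.181 0.616
5 -2 10.377 -5.159
6 -2 -14.477 1.577
7 -2 14.128 -6.135
8 -2 -18.845 2.770
9 -2 19.129 -7.484
10 -2 -24.622 4.326
11 -2 25.779 -9.283
12 -2 -32.282 6.392
13 -2 34.606 -11.667

(exact arithmetic carried between steps; '≈' marks a value shown rounded to 6 d.p. or computed from one; I and e_prev carry over from the previous line; the table rounds u and y to 3 d.p., halves away from zero)
n=0: y=0, sp=-2, e=sp−y=-2; I=-2, D=e−e_prev=-2; u=3/2·(-2)+3/2·(-2)+3/4·(-2)=-7.5; next y=7/10·0+1/2·(-7.5)=-3.75
n=1: y=-3.75, sp=-2, e=sp−y=1.75; I=-0.25, D=e−e_prev=3.75; u=3/2·1.75+3/2·(-0.25)+3/4·3.75=5.0625; next y=7/10·(-3.75)+1/2·5.0625=-0.09375
n=2: y=-0.09375, sp=-2, e=sp−y=-1.90625; I=-2.15625, D=e−e_prev=-3.65625; u=3/2·(-1.90625)+3/2·(-2.15625)+3/4·(-3.65625)≈-8.835938; next y=7/10·(-0.09375)+1/2·(-8.835938)≈-4.483594
n=3: y≈-4.483594, sp=-2, e=sp−y≈2.483594; I≈0.327344, D=e−e_prev≈4.389844; u=3/2·2.483594+3/2·0.327344+3/4·4.389844≈7.508789; next y=7/10·(-4.483594)+1/2·7.508789≈0.615879
n=4: y≈0.615879, sp=-2, e=sp−y≈-2.615879; I≈-2.288535, D=e−e_prev≈-5.099473; u=3/2·(-2.615879)+3/2·(-2.288535)+3/4·(-5.099473)≈-11.181226; next y=7/10·0.615879+1/2·(-11.181226)≈-5.159498
n=5: y≈-5.159498, sp=-2, e=sp−y≈3.159498; I≈0.870962, D=e−e_prev≈5.775376; u=3/2·3.159498+3/2·0.870962+3/4·5.775376≈10.377222; next y=7/10·(-5.159498)+1/2·10.377222≈1.576963
n=6: y≈1.576963, sp=-2, e=sp−y≈-3.576963; I≈-2.706000, D=e−e_prev≈-6.736460; u=3/2·(-3.576963)+3/2·(-2.706000)+3/4·(-6.736460)≈-14.476790; next y=7/10·1.576963+1/2·(-14.476790)≈-6.134521
n=7: y≈-6.134521, sp=-2, e=sp−y≈4.134521; I≈1.428521, D=e−e_prev≈7.711484; u=3/2·4.134521+3/2·1.428521+3/4·7.711484≈14.128176; next y=7/10·(-6.134521)+1/2·14.128176≈2.769923
n=8: y≈2.769923, sp=-2, e=sp−y≈-4.769923; I≈-3.341402, D=e−e_prev≈-8.904444; u=3/2·(-4.769923)+3/2·(-3.341402)+3/4·(-8.904444)≈-18.845321; next y=7/10·2.769923+1/2·(-18.845321)≈-7.483715
n=9: y≈-7.483715, sp=-2, e=sp−y≈5.483715; I≈2.142312, D=e−e_prev≈10.253638; u=3/2·5.483715+3/2·2.142312+3/4·10.253638≈19.129268; next y=7/10·(-7.483715)+1/2·19.129268≈4.326034
n=10: y≈4.326034, sp=-2, e=sp−y≈-6.326034; I≈-4.183722, D=e−e_prev≈-11.809748; u=3/2·(-6.326034)+3/2·(-4.183722)+3/4·(-11.809748)≈-24.621945; next y=7/10·4.326034+1/2·(-24.621945)≈-9.282749
n=11: y≈-9.282749, sp=-2, e=sp−y≈7.282749; I≈3.099027, D=e−e_prev≈13.608783; u=3/2·7.282749+3/2·3.099027+3/4·13.608783≈25.779250; next y=7/10·(-9.282749)+1/2·25.779250≈6.391701
n=12: y≈6.391701, sp=-2, e=sp−y≈-8.391701; I≈-5.292674, D=e−e_prev≈-15.674450; u=3/2·(-8.391701)+3/2·(-5.292674)+3/4·(-15.674450)≈-32.282400; next y=7/10·6.391701+1/2·(-32.282400)≈-11.667009
n=13: y≈-11.667009, sp=-2, e=sp−y≈9.667009; I≈4.374335, D=e−e_prev≈18.058710; u=3/2·9.667009+3/2·4.374335+3/4·18.058710≈34.606050; next y=7/10·(-11.667009)+1/2·34.606050≈9.136118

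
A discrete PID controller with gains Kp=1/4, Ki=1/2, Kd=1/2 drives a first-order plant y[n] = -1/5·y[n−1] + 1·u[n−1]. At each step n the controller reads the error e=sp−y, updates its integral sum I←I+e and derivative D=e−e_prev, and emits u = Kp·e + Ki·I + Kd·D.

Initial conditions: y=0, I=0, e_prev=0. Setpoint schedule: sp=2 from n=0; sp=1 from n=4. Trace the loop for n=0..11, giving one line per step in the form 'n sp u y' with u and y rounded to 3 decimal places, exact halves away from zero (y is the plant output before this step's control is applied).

0 2 2.500 0.000
1 2 -0.625 2.500
2 2 4.906 -1.125
3 2 -3.164 5.131
4 1 8.800 -4.190
5 1 -10.051 9.638
6 1 19.566 -11.979
7 1 -27.179 21.961
8 1 46.226 -31.571
9 1 -69.394 52.541
10 1 112.445 -79.902
11 1 -173.735 128.425

(exact arithmetic carried between steps; '≈' marks a value shown rounded to 6 d.p. or computed from one; I and e_prev carry over from the previous line; the table rounds u and y to 3 d.p., halves away from zero)
n=0: y=0, sp=2, e=sp−y=2; I=2, D=e−e_prev=2; u=1/4·2+1/2·2+1/2·2=2.5; next y=-1/5·0+1·2.5=2.5
n=1: y=2.5, sp=2, e=sp−y=-0.5; I=1.5, D=e−e_prev=-2.5; u=1/4·(-0.5)+1/2·1.5+1/2·(-2.5)=-0.625; next y=-1/5·2.5+1·(-0.625)=-1.125
n=2: y=-1.125, sp=2, e=sp−y=3.125; I=4.625, D=e−e_prev=3.625; u=1/4·3.125+1/2·4.625+1/2·3.625=4.90625; next y=-1/5·(-1.125)+1·4.90625=5.13125
n=3: y=5.13125, sp=2, e=sp−y=-3.13125; I=1.49375, D=e−e_prev=-6.25625; u=1/4·(-3.13125)+1/2·1.49375+1/2·(-6.25625)≈-3.164063; next y=-1/5·5.13125+1·(-3.164063)≈-4.190313
n=4: y≈-4.190313, sp=1, e=sp−y≈5.190313; I≈6.684063, D=e−e_prev≈8.321563; u=1/4·5.190313+1/2·6.684063+1/2·8.321563≈8.800391; next y=-1/5·(-4.190313)+1·8.800391≈9.638453
n=5: y≈9.638453, sp=1, e=sp−y≈-8.638453; I≈-1.954391, D=e−e_prev≈-13.828766; u=1/4·(-8.638453)+1/2·(-1.954391)+1/2·(-13.828766)≈-10.051191; next y=-1/5·9.638453+1·(-10.051191)≈-11.978882
n=6: y≈-11.978882, sp=1, e=sp−y≈12.978882; I≈11.024491, D=e−e_prev≈21.617335; u=1/4·12.978882+1/2·11.024491+1/2·21.617335≈19.565634; next y=-1/5·(-11.978882)+1·19.565634≈21.961410
n=7: y≈21.961410, sp=1, e=sp−y≈-20.961410; I≈-9.936919, D=e−e_prev≈-33.940292; u=1/4·(-20.961410)+1/2·(-9.936919)+1/2·(-33.940292)≈-27.178958; next y=-1/5·21.961410+1·(-27.178958)≈-31.571240
n=8: y≈-31.571240, sp=1, e=sp−y≈32.571240; I≈22.634321, D=e−e_prev≈53.532650; u=1/4·32.571240+1/2·22.634321+1/2·53.532650≈46.226296; next y=-1/5·(-31.571240)+1·46.226296≈52.540544
n=9: y≈52.540544, sp=1, e=sp−y≈-51.540544; I≈-28.906223, D=e−e_prev≈-84.111784; u=1/4·(-51.540544)+1/2·(-28.906223)+1/2·(-84.111784)≈-69.394139; next y=-1/5·52.540544+1·(-69.394139)≈-79.902248
n=10: y≈-79.902248, sp=1, e=sp−y≈80.902248; I≈51.996025, D=e−e_prev≈132.442792; u=1/4·80.902248+1/2·51.996025+1/2·132.442792≈112.444971; next y=-1/5·(-79.902248)+1·112.444971≈128.425420
n=11: y≈128.425420, sp=1, e=sp−y≈-127.425420; I≈-75.429395, D=e−e_prev≈-208.327668; u=1/4·(-127.425420)+1/2·(-75.429395)+1/2·(-208.327668)≈-173.734887; next y=-1/5·128.425420+1·(-173.734887)≈-199.419971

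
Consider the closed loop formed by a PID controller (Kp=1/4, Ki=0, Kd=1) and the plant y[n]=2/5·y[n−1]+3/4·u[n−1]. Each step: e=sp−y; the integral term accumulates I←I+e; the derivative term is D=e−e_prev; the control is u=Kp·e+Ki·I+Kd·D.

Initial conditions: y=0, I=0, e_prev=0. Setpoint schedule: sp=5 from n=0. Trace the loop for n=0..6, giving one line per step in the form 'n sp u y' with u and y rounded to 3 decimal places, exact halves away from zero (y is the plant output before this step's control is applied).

(exact arithmetic carried between steps; '≈' marks a value shown rounded to 6 d.p. or computed from one; I and e_prev carry over from the previous line; the table rounds u and y to 3 d.p., halves away from zero)
n=0: y=0, sp=5, e=sp−y=5; I=5, D=e−e_prev=5; u=1/4·5+0·5+1·5=6.25; next y=2/5·0+3/4·6.25=4.6875
n=1: y=4.6875, sp=5, e=sp−y=0.3125; I=5.3125, D=e−e_prev=-4.6875; u=1/4·0.3125+0·5.3125+1·(-4.6875)=-4.609375; next y=2/5·4.6875+3/4·(-4.609375)≈-1.582031
n=2: y≈-1.582031, sp=5, e=sp−y≈6.582031; I≈11.894531, D=e−e_prev≈6.269531; u=1/4·6.582031+0·11.894531+1·6.269531≈7.915039; next y=2/5·(-1.582031)+3/4·7.915039≈5.303467
n=3: y≈5.303467, sp=5, e=sp−y≈-0.303467; I≈11.591064, D=e−e_prev≈-6.885498; u=1/4·(-0.303467)+0·11.591064+1·(-6.885498)≈-6.961365; next y=2/5·5.303467+3/4·(-6.961365)≈-3.099637
n=4: y≈-3.099637, sp=5, e=sp−y≈8.099637; I≈19.690701, D=e−e_prev≈8.403104; u=1/4·8.099637+0·19.690701+1·8.403104≈10.428013; next y=2/5·(-3.099637)+3/4·10.428013≈6.581155
n=5: y≈6.581155, sp=5, e=sp−y≈-1.581155; I≈18.109546, D=e−e_prev≈-9.680792; u=1/4·(-1.581155)+0·18.109546+1·(-9.680792)≈-10.076080; next y=2/5·6.581155+3/4·(-10.076080)≈-4.924598
n=6: y≈-4.924598, sp=5, e=sp−y≈9.924598; I≈28.034145, D=e−e_prev≈11.505753; u=1/4·9.924598+0·28.034145+1·11.505753≈13.986903; next y=2/5·(-4.924598)+3/4·13.986903≈8.520338

0 5 6.250 0.000
1 5 -4.609 4.688
2 5 7.915 -1.582
3 5 -6.961 5.303
4 5 10.428 -3.100
5 5 -10.076 6.581
6 5 13.987 -4.925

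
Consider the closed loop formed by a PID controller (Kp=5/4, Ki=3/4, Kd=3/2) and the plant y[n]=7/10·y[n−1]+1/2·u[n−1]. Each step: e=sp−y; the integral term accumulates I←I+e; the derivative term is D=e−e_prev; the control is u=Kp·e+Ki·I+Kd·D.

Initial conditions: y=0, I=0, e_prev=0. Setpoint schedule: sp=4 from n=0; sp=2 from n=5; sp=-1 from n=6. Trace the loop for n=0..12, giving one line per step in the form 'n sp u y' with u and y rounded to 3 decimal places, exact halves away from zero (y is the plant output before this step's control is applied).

(exact arithmetic carried between steps; '≈' marks a value shown rounded to 6 d.p. or computed from one; I and e_prev carry over from the previous line; the table rounds u and y to 3 d.p., halves away from zero)
n=0: y=0, sp=4, e=sp−y=4; I=4, D=e−e_prev=4; u=5/4·4+3/4·4+3/2·4=14; next y=7/10·0+1/2·14=7
n=1: y=7, sp=4, e=sp−y=-3; I=1, D=e−e_prev=-7; u=5/4·(-3)+3/4·1+3/2·(-7)=-13.5; next y=7/10·7+1/2·(-13.5)=-1.85
n=2: y=-1.85, sp=4, e=sp−y=5.85; I=6.85, D=e−e_prev=8.85; u=5/4·5.85+3/4·6.85+3/2·8.85=25.725; next y=7/10·(-1.85)+1/2·25.725=11.5675
n=3: y=11.5675, sp=4, e=sp−y=-7.5675; I=-0.7175, D=e−e_prev=-13.4175; u=5/4·(-7.5675)+3/4·(-0.7175)+3/2·(-13.4175)=-30.12375; next y=7/10·11.5675+1/2·(-30.12375)=-6.964625
n=4: y=-6.964625, sp=4, e=sp−y=10.964625; I=10.247125, D=e−e_prev=18.532125; u=5/4·10.964625+3/4·10.247125+3/2·18.532125≈49.189313; next y=7/10·(-6.964625)+1/2·49.189313≈19.719419
n=5: y≈19.719419, sp=2, e=sp−y≈-17.719419; I≈-7.472294, D=e−e_prev≈-28.684044; u=5/4·(-17.719419)+3/4·(-7.472294)+3/2·(-28.684044)≈-70.779559; next y=7/10·19.719419+1/2·(-70.779559)≈-21.586187
n=6: y≈-21.586187, sp=-1, e=sp−y≈20.586187; I≈13.113893, D=e−e_prev≈38.305605; u=5/4·20.586187+3/4·13.113893+3/2·38.305605≈93.026561; next y=7/10·(-21.586187)+1/2·93.026561≈31.402950
n=7: y≈31.402950, sp=-1, e=sp−y≈-32.402950; I≈-19.289057, D=e−e_prev≈-52.989136; u=5/4·(-32.402950)+3/4·(-19.289057)+3/2·(-52.989136)≈-134.454185; next y=7/10·31.402950+1/2·(-134.454185)≈-45.245027
n=8: y≈-45.245027, sp=-1, e=sp−y≈44.245027; I≈24.955970, D=e−e_prev≈76.647977; u=5/4·44.245027+3/4·24.955970+3/2·76.647977≈188.995228; next y=7/10·(-45.245027)+1/2·188.995228≈62.826095
n=9: y≈62.826095, sp=-1, e=sp−y≈-63.826095; I≈-38.870124, D=e−e_prev≈-108.071122; u=5/4·(-63.826095)+3/4·(-38.870124)+3/2·(-108.071122)≈-271.041895; next y=7/10·62.826095+1/2·(-271.041895)≈-91.542681
n=10: y≈-91.542681, sp=-1, e=sp−y≈90.542681; I≈51.672557, D=e−e_prev≈154.368776; u=5/4·90.542681+3/4·51.672557+3/2·154.368776≈383.485933; next y=7/10·(-91.542681)+1/2·383.485933≈127.663090
n=11: y≈127.663090, sp=-1, e=sp−y≈-128.663090; I≈-76.990533, D=e−e_prev≈-219.205771; u=5/4·(-128.663090)+3/4·(-76.990533)+3/2·(-219.205771)≈-547.380418; next y=7/10·127.663090+1/2·(-547.380418)≈-184.326046
n=12: y≈-184.326046, sp=-1, e=sp−y≈183.326046; I≈106.335513, D=e−e_prev≈311.989136; u=5/4·183.326046+3/4·106.335513+3/2·311.989136≈776.892896; next y=7/10·(-184.326046)+1/2·776.892896≈259.418216

0 4 14.000 0.000
1 4 -13.500 7.000
2 4 25.725 -1.850
3 4 -30.124 11.568
4 4 49.189 -6.965
5 2 -70.780 19.719
6 -1 93.027 -21.586
7 -1 -134.454 31.403
8 -1 188.995 -45.245
9 -1 -271.042 62.826
10 -1 383.486 -91.543
11 -1 -547.380 127.663
12 -1 776.893 -184.326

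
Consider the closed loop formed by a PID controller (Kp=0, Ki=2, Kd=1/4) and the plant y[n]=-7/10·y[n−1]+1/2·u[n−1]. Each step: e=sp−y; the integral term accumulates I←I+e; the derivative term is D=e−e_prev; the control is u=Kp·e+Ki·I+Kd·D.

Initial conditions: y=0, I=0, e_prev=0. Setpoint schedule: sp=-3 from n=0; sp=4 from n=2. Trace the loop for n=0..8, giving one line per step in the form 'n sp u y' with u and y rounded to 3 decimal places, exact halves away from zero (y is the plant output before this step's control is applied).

(exact arithmetic carried between steps; '≈' marks a value shown rounded to 6 d.p. or computed from one; I and e_prev carry over from the previous line; the table rounds u and y to 3 d.p., halves away from zero)
n=0: y=0, sp=-3, e=sp−y=-3; I=-3, D=e−e_prev=-3; u=0·(-3)+2·(-3)+1/4·(-3)=-6.75; next y=-7/10·0+1/2·(-6.75)=-3.375
n=1: y=-3.375, sp=-3, e=sp−y=0.375; I=-2.625, D=e−e_prev=3.375; u=0·0.375+2·(-2.625)+1/4·3.375=-4.40625; next y=-7/10·(-3.375)+1/2·(-4.40625)=0.159375
n=2: y=0.159375, sp=4, e=sp−y=3.840625; I=1.215625, D=e−e_prev=3.465625; u=0·3.840625+2·1.215625+1/4·3.465625≈3.297656; next y=-7/10·0.159375+1/2·3.297656≈1.537266
n=3: y≈1.537266, sp=4, e=sp−y≈2.462734; I≈3.678359, D=e−e_prev≈-1.377891; u=0·2.462734+2·3.678359+1/4·(-1.377891)≈7.012246; next y=-7/10·1.537266+1/2·7.012246≈2.430037
n=4: y≈2.430037, sp=4, e=sp−y≈1.569963; I≈5.248322, D=e−e_prev≈-0.892771; u=0·1.569963+2·5.248322+1/4·(-0.892771)≈10.273452; next y=-7/10·2.430037+1/2·10.273452≈3.435700
n=5: y≈3.435700, sp=4, e=sp−y≈0.564300; I≈5.812622, D=e−e_prev≈-1.005663; u=0·0.564300+2·5.812622+1/4·(-1.005663)≈11.373829; next y=-7/10·3.435700+1/2·11.373829≈3.281925
n=6: y≈3.281925, sp=4, e=sp−y≈0.718075; I≈6.530698, D=e−e_prev≈0.153775; u=0·0.718075+2·6.530698+1/4·0.153775≈13.099839; next y=-7/10·3.281925+1/2·13.099839≈4.252572
n=7: y≈4.252572, sp=4, e=sp−y≈-0.252572; I≈6.278125, D=e−e_prev≈-0.970648; u=0·(-0.252572)+2·6.278125+1/4·(-0.970648)≈12.313589; next y=-7/10·4.252572+1/2·12.313589≈3.179994
n=8: y≈3.179994, sp=4, e=sp−y≈0.820006; I≈7.098132, D=e−e_prev≈1.072579; u=0·0.820006+2·7.098132+1/4·1.072579≈14.464408; next y=-7/10·3.179994+1/2·14.464408≈5.006208

0 -3 -6.750 0.000
1 -3 -4.406 -3.375
2 4 3.298 0.159
3 4 7.012 1.537
4 4 10.273 2.430
5 4 11.374 3.436
6 4 13.100 3.282
7 4 12.314 4.253
8 4 14.464 3.180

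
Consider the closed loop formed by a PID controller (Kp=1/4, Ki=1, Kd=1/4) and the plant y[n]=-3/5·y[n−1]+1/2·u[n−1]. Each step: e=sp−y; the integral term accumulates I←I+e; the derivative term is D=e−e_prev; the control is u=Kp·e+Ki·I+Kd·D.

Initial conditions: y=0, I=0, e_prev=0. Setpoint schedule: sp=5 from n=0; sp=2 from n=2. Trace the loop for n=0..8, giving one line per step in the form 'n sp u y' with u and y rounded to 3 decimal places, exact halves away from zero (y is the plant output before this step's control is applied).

(exact arithmetic carried between steps; '≈' marks a value shown rounded to 6 d.p. or computed from one; I and e_prev carry over from the previous line; the table rounds u and y to 3 d.p., halves away from zero)
n=0: y=0, sp=5, e=sp−y=5; I=5, D=e−e_prev=5; u=1/4·5+1·5+1/4·5=7.5; next y=-3/5·0+1/2·7.5=3.75
n=1: y=3.75, sp=5, e=sp−y=1.25; I=6.25, D=e−e_prev=-3.75; u=1/4·1.25+1·6.25+1/4·(-3.75)=5.625; next y=-3/5·3.75+1/2·5.625=0.5625
n=2: y=0.5625, sp=2, e=sp−y=1.4375; I=7.6875, D=e−e_prev=0.1875; u=1/4·1.4375+1·7.6875+1/4·0.1875=8.09375; next y=-3/5·0.5625+1/2·8.09375=3.709375
n=3: y=3.709375, sp=2, e=sp−y=-1.709375; I=5.978125, D=e−e_prev=-3.146875; u=1/4·(-1.709375)+1·5.978125+1/4·(-3.146875)≈4.764063; next y=-3/5·3.709375+1/2·4.764063≈0.156406
n=4: y≈0.156406, sp=2, e=sp−y≈1.843594; I≈7.821719, D=e−e_prev≈3.552969; u=1/4·1.843594+1·7.821719+1/4·3.552969≈9.170859; next y=-3/5·0.156406+1/2·9.170859≈4.491586
n=5: y≈4.491586, sp=2, e=sp−y≈-2.491586; I≈5.330133, D=e−e_prev≈-4.335180; u=1/4·(-2.491586)+1·5.330133+1/4·(-4.335180)≈3.623441; next y=-3/5·4.491586+1/2·3.623441≈-0.883231
n=6: y≈-0.883231, sp=2, e=sp−y≈2.883231; I≈8.213364, D=e−e_prev≈5.374817; u=1/4·2.883231+1·8.213364+1/4·5.374817≈10.277876; next y=-3/5·(-0.883231)+1/2·10.277876≈5.668876
n=7: y≈5.668876, sp=2, e=sp−y≈-3.668876; I≈4.544487, D=e−e_prev≈-6.552107; u=1/4·(-3.668876)+1·4.544487+1/4·(-6.552107)≈1.989241; next y=-3/5·5.668876+1/2·1.989241≈-2.406705
n=8: y≈-2.406705, sp=2, e=sp−y≈4.406705; I≈8.951192, D=e−e_prev≈8.075581; u=1/4·4.406705+1·8.951192+1/4·8.075581≈12.071764; next y=-3/5·(-2.406705)+1/2·12.071764≈7.479905

0 5 7.500 0.000
1 5 5.625 3.750
2 2 8.094 0.563
3 2 4.764 3.709
4 2 9.171 0.156
5 2 3.623 4.492
6 2 10.278 -0.883
7 2 1.989 5.669
8 2 12.072 -2.407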